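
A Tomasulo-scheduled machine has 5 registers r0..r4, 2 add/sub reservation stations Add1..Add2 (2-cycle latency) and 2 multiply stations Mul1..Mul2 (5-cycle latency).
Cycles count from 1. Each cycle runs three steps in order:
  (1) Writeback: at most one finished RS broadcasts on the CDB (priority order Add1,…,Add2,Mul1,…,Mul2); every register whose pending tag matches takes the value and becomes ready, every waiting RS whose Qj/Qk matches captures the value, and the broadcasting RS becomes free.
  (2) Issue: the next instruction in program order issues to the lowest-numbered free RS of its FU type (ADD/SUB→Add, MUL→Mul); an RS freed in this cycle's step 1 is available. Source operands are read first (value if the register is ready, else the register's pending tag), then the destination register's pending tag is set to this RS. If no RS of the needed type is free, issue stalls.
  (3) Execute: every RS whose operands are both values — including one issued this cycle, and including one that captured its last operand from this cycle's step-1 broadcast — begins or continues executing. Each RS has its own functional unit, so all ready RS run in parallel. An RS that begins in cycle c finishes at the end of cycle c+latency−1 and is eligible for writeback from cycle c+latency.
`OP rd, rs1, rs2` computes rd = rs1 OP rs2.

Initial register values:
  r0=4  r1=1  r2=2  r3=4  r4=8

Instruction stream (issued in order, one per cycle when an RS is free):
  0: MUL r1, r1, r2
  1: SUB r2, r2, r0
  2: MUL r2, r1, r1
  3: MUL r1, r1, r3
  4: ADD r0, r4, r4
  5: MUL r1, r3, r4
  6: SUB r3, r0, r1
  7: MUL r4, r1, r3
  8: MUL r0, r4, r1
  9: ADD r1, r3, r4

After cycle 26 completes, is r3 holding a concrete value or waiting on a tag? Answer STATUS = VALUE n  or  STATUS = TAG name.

STATUS = VALUE -16

c1: issue MUL r1<-Mul1 | r0:4,r1:Mul1,r2:2,r3:4,r4:8
c2: issue SUB r2<-Add1 | r0:4,r1:Mul1,r2:Add1,r3:4,r4:8
c3: issue MUL r2<-Mul2 | r0:4,r1:Mul1,r2:Mul2,r3:4,r4:8
c4: CDB Add1=-2; stall | r0:4,r1:Mul1,r2:Mul2,r3:4,r4:8
c5: stall | r0:4,r1:Mul1,r2:Mul2,r3:4,r4:8
c6: CDB Mul1=2; issue MUL r1<-Mul1 | r0:4,r1:Mul1,r2:Mul2,r3:4,r4:8
c7: issue ADD r0<-Add1 | r0:Add1,r1:Mul1,r2:Mul2,r3:4,r4:8
c8: stall | r0:Add1,r1:Mul1,r2:Mul2,r3:4,r4:8
c9: CDB Add1=16; stall | r0:16,r1:Mul1,r2:Mul2,r3:4,r4:8
c10: stall | r0:16,r1:Mul1,r2:Mul2,r3:4,r4:8
c11: CDB Mul1=8; issue MUL r1<-Mul1 | r0:16,r1:Mul1,r2:Mul2,r3:4,r4:8
c12: CDB Mul2=4; issue SUB r3<-Add1 | r0:16,r1:Mul1,r2:4,r3:Add1,r4:8
c13: issue MUL r4<-Mul2 | r0:16,r1:Mul1,r2:4,r3:Add1,r4:Mul2
c14: stall | r0:16,r1:Mul1,r2:4,r3:Add1,r4:Mul2
c15: stall | r0:16,r1:Mul1,r2:4,r3:Add1,r4:Mul2
c16: CDB Mul1=32; issue MUL r0<-Mul1 | r0:Mul1,r1:32,r2:4,r3:Add1,r4:Mul2
c17: issue ADD r1<-Add2 | r0:Mul1,r1:Add2,r2:4,r3:Add1,r4:Mul2
c18: CDB Add1=-16 | r0:Mul1,r1:Add2,r2:4,r3:-16,r4:Mul2
c19: - | r0:Mul1,r1:Add2,r2:4,r3:-16,r4:Mul2
c20: - | r0:Mul1,r1:Add2,r2:4,r3:-16,r4:Mul2
c21: - | r0:Mul1,r1:Add2,r2:4,r3:-16,r4:Mul2
c22: - | r0:Mul1,r1:Add2,r2:4,r3:-16,r4:Mul2
c23: CDB Mul2=-512 | r0:Mul1,r1:Add2,r2:4,r3:-16,r4:-512
c24: - | r0:Mul1,r1:Add2,r2:4,r3:-16,r4:-512
c25: CDB Add2=-528 | r0:Mul1,r1:-528,r2:4,r3:-16,r4:-512
c26: - | r0:Mul1,r1:-528,r2:4,r3:-16,r4:-512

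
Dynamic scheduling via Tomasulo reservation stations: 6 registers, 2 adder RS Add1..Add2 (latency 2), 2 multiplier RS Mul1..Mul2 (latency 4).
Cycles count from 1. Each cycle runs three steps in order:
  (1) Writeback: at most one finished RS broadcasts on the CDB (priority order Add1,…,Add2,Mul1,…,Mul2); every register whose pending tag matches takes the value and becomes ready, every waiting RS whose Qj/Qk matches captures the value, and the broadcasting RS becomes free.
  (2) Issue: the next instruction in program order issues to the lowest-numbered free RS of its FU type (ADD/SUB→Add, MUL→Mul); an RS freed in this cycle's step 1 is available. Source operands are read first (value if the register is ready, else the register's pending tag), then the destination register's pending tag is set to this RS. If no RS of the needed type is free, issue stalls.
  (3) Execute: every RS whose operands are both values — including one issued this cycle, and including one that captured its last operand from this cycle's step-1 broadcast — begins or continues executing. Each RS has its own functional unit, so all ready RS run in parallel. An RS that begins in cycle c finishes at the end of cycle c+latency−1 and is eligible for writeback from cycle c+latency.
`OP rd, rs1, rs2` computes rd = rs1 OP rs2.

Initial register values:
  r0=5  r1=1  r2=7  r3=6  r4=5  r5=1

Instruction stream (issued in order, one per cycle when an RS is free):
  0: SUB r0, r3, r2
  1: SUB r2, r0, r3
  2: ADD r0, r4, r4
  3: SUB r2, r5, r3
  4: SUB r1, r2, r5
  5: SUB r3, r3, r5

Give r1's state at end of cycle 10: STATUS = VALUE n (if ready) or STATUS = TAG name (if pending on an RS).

cycle 1: issue SUB r0<-Add1 // r0:Add1,r1:1,r2:7,r3:6,r4:5,r5:1
cycle 2: issue SUB r2<-Add2 // r0:Add1,r1:1,r2:Add2,r3:6,r4:5,r5:1
cycle 3: CDB Add1=-1; issue ADD r0<-Add1 // r0:Add1,r1:1,r2:Add2,r3:6,r4:5,r5:1
cycle 4: stall // r0:Add1,r1:1,r2:Add2,r3:6,r4:5,r5:1
cycle 5: CDB Add1=10; issue SUB r2<-Add1 // r0:10,r1:1,r2:Add1,r3:6,r4:5,r5:1
cycle 6: CDB Add2=-7; issue SUB r1<-Add2 // r0:10,r1:Add2,r2:Add1,r3:6,r4:5,r5:1
cycle 7: CDB Add1=-5; issue SUB r3<-Add1 // r0:10,r1:Add2,r2:-5,r3:Add1,r4:5,r5:1
cycle 8: - // r0:10,r1:Add2,r2:-5,r3:Add1,r4:5,r5:1
cycle 9: CDB Add1=5 // r0:10,r1:Add2,r2:-5,r3:5,r4:5,r5:1
cycle 10: CDB Add2=-6 // r0:10,r1:-6,r2:-5,r3:5,r4:5,r5:1

STATUS = VALUE -6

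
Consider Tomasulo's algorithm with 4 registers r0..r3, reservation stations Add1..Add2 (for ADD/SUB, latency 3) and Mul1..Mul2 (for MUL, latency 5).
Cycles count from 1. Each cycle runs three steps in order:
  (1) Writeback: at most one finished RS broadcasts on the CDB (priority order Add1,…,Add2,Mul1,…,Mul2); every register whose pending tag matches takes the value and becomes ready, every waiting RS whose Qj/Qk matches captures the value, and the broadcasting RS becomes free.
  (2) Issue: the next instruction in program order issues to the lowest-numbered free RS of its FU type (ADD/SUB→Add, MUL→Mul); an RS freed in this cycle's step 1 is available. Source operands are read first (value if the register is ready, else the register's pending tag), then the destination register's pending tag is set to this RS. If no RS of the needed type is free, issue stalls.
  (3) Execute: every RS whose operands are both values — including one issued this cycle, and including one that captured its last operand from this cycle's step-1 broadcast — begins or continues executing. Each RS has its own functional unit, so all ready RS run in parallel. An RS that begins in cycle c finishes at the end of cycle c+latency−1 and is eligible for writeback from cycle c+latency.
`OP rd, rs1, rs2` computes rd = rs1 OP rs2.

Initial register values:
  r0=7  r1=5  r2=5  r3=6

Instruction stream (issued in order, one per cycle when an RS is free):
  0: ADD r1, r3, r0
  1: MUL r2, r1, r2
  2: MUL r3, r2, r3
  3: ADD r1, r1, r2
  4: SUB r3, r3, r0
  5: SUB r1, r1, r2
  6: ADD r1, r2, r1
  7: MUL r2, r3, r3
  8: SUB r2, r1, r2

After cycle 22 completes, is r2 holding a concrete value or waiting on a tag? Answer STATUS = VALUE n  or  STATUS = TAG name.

STATUS = TAG Add2

cycle 1: issue ADD r1<-Add1 // r0:7,r1:Add1,r2:5,r3:6
cycle 2: issue MUL r2<-Mul1 // r0:7,r1:Add1,r2:Mul1,r3:6
cycle 3: issue MUL r3<-Mul2 // r0:7,r1:Add1,r2:Mul1,r3:Mul2
cycle 4: CDB Add1=13; issue ADD r1<-Add1 // r0:7,r1:Add1,r2:Mul1,r3:Mul2
cycle 5: issue SUB r3<-Add2 // r0:7,r1:Add1,r2:Mul1,r3:Add2
cycle 6: stall // r0:7,r1:Add1,r2:Mul1,r3:Add2
cycle 7: stall // r0:7,r1:Add1,r2:Mul1,r3:Add2
cycle 8: stall // r0:7,r1:Add1,r2:Mul1,r3:Add2
cycle 9: CDB Mul1=65; stall // r0:7,r1:Add1,r2:65,r3:Add2
cycle 10: stall // r0:7,r1:Add1,r2:65,r3:Add2
cycle 11: stall // r0:7,r1:Add1,r2:65,r3:Add2
cycle 12: CDB Add1=78; issue SUB r1<-Add1 // r0:7,r1:Add1,r2:65,r3:Add2
cycle 13: stall // r0:7,r1:Add1,r2:65,r3:Add2
cycle 14: CDB Mul2=390; stall // r0:7,r1:Add1,r2:65,r3:Add2
cycle 15: CDB Add1=13; issue ADD r1<-Add1 // r0:7,r1:Add1,r2:65,r3:Add2
cycle 16: issue MUL r2<-Mul1 // r0:7,r1:Add1,r2:Mul1,r3:Add2
cycle 17: CDB Add2=383; issue SUB r2<-Add2 // r0:7,r1:Add1,r2:Add2,r3:383
cycle 18: CDB Add1=78 // r0:7,r1:78,r2:Add2,r3:383
cycle 19: - // r0:7,r1:78,r2:Add2,r3:383
cycle 20: - // r0:7,r1:78,r2:Add2,r3:383
cycle 21: - // r0:7,r1:78,r2:Add2,r3:383
cycle 22: CDB Mul1=146689 // r0:7,r1:78,r2:Add2,r3:383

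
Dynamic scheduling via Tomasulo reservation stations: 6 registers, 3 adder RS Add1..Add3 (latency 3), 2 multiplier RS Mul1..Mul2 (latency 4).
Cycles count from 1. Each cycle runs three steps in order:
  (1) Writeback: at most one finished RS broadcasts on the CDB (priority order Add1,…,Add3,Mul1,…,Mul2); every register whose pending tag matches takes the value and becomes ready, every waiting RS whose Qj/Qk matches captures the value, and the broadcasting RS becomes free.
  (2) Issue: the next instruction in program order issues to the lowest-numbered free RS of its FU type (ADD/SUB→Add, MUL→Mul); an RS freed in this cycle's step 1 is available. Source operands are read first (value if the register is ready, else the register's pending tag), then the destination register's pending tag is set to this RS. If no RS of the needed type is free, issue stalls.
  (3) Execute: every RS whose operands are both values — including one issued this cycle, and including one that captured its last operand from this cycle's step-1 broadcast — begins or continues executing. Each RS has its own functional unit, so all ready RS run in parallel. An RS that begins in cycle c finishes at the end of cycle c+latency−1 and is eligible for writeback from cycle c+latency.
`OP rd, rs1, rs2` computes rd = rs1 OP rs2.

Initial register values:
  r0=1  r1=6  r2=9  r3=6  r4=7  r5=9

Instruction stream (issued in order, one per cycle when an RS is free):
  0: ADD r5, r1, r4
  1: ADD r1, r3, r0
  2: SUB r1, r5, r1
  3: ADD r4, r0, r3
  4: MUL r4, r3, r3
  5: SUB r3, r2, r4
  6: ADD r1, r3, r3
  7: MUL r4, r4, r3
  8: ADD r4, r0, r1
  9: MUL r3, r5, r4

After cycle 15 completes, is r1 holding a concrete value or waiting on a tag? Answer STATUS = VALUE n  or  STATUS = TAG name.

STATUS = VALUE -54

cycle 1: issue ADD r5<-Add1 // r0:1,r1:6,r2:9,r3:6,r4:7,r5:Add1
cycle 2: issue ADD r1<-Add2 // r0:1,r1:Add2,r2:9,r3:6,r4:7,r5:Add1
cycle 3: issue SUB r1<-Add3 // r0:1,r1:Add3,r2:9,r3:6,r4:7,r5:Add1
cycle 4: CDB Add1=13; issue ADD r4<-Add1 // r0:1,r1:Add3,r2:9,r3:6,r4:Add1,r5:13
cycle 5: CDB Add2=7; issue MUL r4<-Mul1 // r0:1,r1:Add3,r2:9,r3:6,r4:Mul1,r5:13
cycle 6: issue SUB r3<-Add2 // r0:1,r1:Add3,r2:9,r3:Add2,r4:Mul1,r5:13
cycle 7: CDB Add1=7; issue ADD r1<-Add1 // r0:1,r1:Add1,r2:9,r3:Add2,r4:Mul1,r5:13
cycle 8: CDB Add3=6; issue MUL r4<-Mul2 // r0:1,r1:Add1,r2:9,r3:Add2,r4:Mul2,r5:13
cycle 9: CDB Mul1=36; issue ADD r4<-Add3 // r0:1,r1:Add1,r2:9,r3:Add2,r4:Add3,r5:13
cycle 10: issue MUL r3<-Mul1 // r0:1,r1:Add1,r2:9,r3:Mul1,r4:Add3,r5:13
cycle 11: - // r0:1,r1:Add1,r2:9,r3:Mul1,r4:Add3,r5:13
cycle 12: CDB Add2=-27 // r0:1,r1:Add1,r2:9,r3:Mul1,r4:Add3,r5:13
cycle 13: - // r0:1,r1:Add1,r2:9,r3:Mul1,r4:Add3,r5:13
cycle 14: - // r0:1,r1:Add1,r2:9,r3:Mul1,r4:Add3,r5:13
cycle 15: CDB Add1=-54 // r0:1,r1:-54,r2:9,r3:Mul1,r4:Add3,r5:13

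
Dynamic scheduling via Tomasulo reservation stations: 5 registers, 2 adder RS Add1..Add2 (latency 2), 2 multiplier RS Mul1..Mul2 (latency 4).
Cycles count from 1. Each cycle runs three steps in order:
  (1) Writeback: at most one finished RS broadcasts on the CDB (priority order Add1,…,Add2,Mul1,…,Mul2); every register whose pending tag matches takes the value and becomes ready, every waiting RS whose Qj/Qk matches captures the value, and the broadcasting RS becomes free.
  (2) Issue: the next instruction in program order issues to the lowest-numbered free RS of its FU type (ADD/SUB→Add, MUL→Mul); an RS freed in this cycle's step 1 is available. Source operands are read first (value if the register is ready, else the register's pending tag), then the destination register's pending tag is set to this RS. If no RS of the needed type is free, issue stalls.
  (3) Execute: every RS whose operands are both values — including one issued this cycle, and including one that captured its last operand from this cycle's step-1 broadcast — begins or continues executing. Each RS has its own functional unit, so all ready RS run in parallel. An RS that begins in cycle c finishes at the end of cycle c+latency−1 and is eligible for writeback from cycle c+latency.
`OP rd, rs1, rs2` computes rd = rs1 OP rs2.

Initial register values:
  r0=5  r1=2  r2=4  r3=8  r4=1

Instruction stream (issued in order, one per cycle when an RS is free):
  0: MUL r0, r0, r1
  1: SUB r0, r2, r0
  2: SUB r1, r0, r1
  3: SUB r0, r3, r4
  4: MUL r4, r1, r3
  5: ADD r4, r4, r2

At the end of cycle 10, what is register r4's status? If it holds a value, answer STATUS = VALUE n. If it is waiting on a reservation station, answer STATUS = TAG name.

cycle 1: issue MUL r0<-Mul1 // r0:Mul1,r1:2,r2:4,r3:8,r4:1
cycle 2: issue SUB r0<-Add1 // r0:Add1,r1:2,r2:4,r3:8,r4:1
cycle 3: issue SUB r1<-Add2 // r0:Add1,r1:Add2,r2:4,r3:8,r4:1
cycle 4: stall // r0:Add1,r1:Add2,r2:4,r3:8,r4:1
cycle 5: CDB Mul1=10; stall // r0:Add1,r1:Add2,r2:4,r3:8,r4:1
cycle 6: stall // r0:Add1,r1:Add2,r2:4,r3:8,r4:1
cycle 7: CDB Add1=-6; issue SUB r0<-Add1 // r0:Add1,r1:Add2,r2:4,r3:8,r4:1
cycle 8: issue MUL r4<-Mul1 // r0:Add1,r1:Add2,r2:4,r3:8,r4:Mul1
cycle 9: CDB Add1=7; issue ADD r4<-Add1 // r0:7,r1:Add2,r2:4,r3:8,r4:Add1
cycle 10: CDB Add2=-8 // r0:7,r1:-8,r2:4,r3:8,r4:Add1

STATUS = TAG Add1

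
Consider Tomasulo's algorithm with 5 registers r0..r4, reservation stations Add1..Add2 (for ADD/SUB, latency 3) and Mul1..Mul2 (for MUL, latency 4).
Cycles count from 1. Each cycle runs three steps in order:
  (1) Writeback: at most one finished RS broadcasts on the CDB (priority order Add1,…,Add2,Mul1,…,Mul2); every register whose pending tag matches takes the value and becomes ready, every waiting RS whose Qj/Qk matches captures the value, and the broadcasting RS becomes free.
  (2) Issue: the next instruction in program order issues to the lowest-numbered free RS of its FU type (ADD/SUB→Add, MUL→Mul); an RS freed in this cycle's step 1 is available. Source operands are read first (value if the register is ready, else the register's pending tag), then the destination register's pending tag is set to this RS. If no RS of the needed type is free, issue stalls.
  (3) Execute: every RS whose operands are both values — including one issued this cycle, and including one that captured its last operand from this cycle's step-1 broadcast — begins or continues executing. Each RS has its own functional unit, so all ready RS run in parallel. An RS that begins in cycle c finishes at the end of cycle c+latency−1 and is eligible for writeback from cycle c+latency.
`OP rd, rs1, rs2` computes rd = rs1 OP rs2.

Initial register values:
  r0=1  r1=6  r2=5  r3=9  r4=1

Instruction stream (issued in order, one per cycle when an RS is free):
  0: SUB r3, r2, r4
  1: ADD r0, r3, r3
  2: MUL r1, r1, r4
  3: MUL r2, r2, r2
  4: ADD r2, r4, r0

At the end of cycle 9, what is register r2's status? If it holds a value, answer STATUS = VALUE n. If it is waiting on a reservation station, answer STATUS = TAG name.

STATUS = TAG Add1

c1: issue SUB r3<-Add1 | r0:1,r1:6,r2:5,r3:Add1,r4:1
c2: issue ADD r0<-Add2 | r0:Add2,r1:6,r2:5,r3:Add1,r4:1
c3: issue MUL r1<-Mul1 | r0:Add2,r1:Mul1,r2:5,r3:Add1,r4:1
c4: CDB Add1=4; issue MUL r2<-Mul2 | r0:Add2,r1:Mul1,r2:Mul2,r3:4,r4:1
c5: issue ADD r2<-Add1 | r0:Add2,r1:Mul1,r2:Add1,r3:4,r4:1
c6: - | r0:Add2,r1:Mul1,r2:Add1,r3:4,r4:1
c7: CDB Add2=8 | r0:8,r1:Mul1,r2:Add1,r3:4,r4:1
c8: CDB Mul1=6 | r0:8,r1:6,r2:Add1,r3:4,r4:1
c9: CDB Mul2=25 | r0:8,r1:6,r2:Add1,r3:4,r4:1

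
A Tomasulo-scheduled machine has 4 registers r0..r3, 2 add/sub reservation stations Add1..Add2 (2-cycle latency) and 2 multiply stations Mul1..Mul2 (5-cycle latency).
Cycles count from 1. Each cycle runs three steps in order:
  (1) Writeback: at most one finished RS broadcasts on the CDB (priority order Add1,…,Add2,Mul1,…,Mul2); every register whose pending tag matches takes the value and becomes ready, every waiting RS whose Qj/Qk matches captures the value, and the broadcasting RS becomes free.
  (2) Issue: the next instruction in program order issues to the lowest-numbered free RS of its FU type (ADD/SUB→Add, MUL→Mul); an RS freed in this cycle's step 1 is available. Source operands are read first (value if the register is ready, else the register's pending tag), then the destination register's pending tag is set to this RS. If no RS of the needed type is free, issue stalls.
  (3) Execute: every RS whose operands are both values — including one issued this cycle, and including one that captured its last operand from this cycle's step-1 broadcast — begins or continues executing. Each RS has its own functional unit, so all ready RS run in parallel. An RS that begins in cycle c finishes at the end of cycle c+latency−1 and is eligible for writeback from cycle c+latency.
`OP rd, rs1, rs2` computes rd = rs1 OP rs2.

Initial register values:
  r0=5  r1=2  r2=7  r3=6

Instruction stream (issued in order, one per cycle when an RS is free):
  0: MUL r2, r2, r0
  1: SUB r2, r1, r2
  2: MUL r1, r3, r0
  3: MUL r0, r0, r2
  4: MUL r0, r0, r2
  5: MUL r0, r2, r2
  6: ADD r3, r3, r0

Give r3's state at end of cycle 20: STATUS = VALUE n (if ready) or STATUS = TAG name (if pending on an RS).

cycle 1: issue MUL r2<-Mul1 // r0:5,r1:2,r2:Mul1,r3:6
cycle 2: issue SUB r2<-Add1 // r0:5,r1:2,r2:Add1,r3:6
cycle 3: issue MUL r1<-Mul2 // r0:5,r1:Mul2,r2:Add1,r3:6
cycle 4: stall // r0:5,r1:Mul2,r2:Add1,r3:6
cycle 5: stall // r0:5,r1:Mul2,r2:Add1,r3:6
cycle 6: CDB Mul1=35; issue MUL r0<-Mul1 // r0:Mul1,r1:Mul2,r2:Add1,r3:6
cycle 7: stall // r0:Mul1,r1:Mul2,r2:Add1,r3:6
cycle 8: CDB Add1=-33; stall // r0:Mul1,r1:Mul2,r2:-33,r3:6
cycle 9: CDB Mul2=30; issue MUL r0<-Mul2 // r0:Mul2,r1:30,r2:-33,r3:6
cycle 10: stall // r0:Mul2,r1:30,r2:-33,r3:6
cycle 11: stall // r0:Mul2,r1:30,r2:-33,r3:6
cycle 12: stall // r0:Mul2,r1:30,r2:-33,r3:6
cycle 13: CDB Mul1=-165; issue MUL r0<-Mul1 // r0:Mul1,r1:30,r2:-33,r3:6
cycle 14: issue ADD r3<-Add1 // r0:Mul1,r1:30,r2:-33,r3:Add1
cycle 15: - // r0:Mul1,r1:30,r2:-33,r3:Add1
cycle 16: - // r0:Mul1,r1:30,r2:-33,r3:Add1
cycle 17: - // r0:Mul1,r1:30,r2:-33,r3:Add1
cycle 18: CDB Mul1=1089 // r0:1089,r1:30,r2:-33,r3:Add1
cycle 19: CDB Mul2=5445 // r0:1089,r1:30,r2:-33,r3:Add1
cycle 20: CDB Add1=1095 // r0:1089,r1:30,r2:-33,r3:1095

STATUS = VALUE 1095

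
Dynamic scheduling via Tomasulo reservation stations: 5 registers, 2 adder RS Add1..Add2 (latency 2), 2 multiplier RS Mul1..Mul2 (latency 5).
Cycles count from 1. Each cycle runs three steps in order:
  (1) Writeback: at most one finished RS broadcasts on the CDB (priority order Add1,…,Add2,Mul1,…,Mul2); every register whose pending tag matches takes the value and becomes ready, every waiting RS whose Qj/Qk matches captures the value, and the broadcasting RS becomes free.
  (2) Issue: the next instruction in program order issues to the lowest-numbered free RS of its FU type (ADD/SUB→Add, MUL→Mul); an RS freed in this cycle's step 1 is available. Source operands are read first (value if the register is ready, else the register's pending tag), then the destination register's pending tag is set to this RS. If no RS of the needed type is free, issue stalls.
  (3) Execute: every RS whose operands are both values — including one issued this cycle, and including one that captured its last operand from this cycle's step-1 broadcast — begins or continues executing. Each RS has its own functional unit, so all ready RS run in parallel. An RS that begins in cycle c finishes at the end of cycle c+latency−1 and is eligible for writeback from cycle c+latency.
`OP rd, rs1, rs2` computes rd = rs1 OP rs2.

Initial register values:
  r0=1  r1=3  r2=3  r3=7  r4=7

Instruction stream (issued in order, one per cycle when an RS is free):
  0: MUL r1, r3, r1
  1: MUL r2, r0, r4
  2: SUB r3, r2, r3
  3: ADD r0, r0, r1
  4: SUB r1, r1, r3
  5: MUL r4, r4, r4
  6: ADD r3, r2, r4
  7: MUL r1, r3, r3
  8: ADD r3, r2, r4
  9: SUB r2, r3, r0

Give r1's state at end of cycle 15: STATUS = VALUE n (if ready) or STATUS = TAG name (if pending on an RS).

STATUS = TAG Mul2

cycle 1: issue MUL r1<-Mul1 // r0:1,r1:Mul1,r2:3,r3:7,r4:7
cycle 2: issue MUL r2<-Mul2 // r0:1,r1:Mul1,r2:Mul2,r3:7,r4:7
cycle 3: issue SUB r3<-Add1 // r0:1,r1:Mul1,r2:Mul2,r3:Add1,r4:7
cycle 4: issue ADD r0<-Add2 // r0:Add2,r1:Mul1,r2:Mul2,r3:Add1,r4:7
cycle 5: stall // r0:Add2,r1:Mul1,r2:Mul2,r3:Add1,r4:7
cycle 6: CDB Mul1=21; stall // r0:Add2,r1:21,r2:Mul2,r3:Add1,r4:7
cycle 7: CDB Mul2=7; stall // r0:Add2,r1:21,r2:7,r3:Add1,r4:7
cycle 8: CDB Add2=22; issue SUB r1<-Add2 // r0:22,r1:Add2,r2:7,r3:Add1,r4:7
cycle 9: CDB Add1=0; issue MUL r4<-Mul1 // r0:22,r1:Add2,r2:7,r3:0,r4:Mul1
cycle 10: issue ADD r3<-Add1 // r0:22,r1:Add2,r2:7,r3:Add1,r4:Mul1
cycle 11: CDB Add2=21; issue MUL r1<-Mul2 // r0:22,r1:Mul2,r2:7,r3:Add1,r4:Mul1
cycle 12: issue ADD r3<-Add2 // r0:22,r1:Mul2,r2:7,r3:Add2,r4:Mul1
cycle 13: stall // r0:22,r1:Mul2,r2:7,r3:Add2,r4:Mul1
cycle 14: CDB Mul1=49; stall // r0:22,r1:Mul2,r2:7,r3:Add2,r4:49
cycle 15: stall // r0:22,r1:Mul2,r2:7,r3:Add2,r4:49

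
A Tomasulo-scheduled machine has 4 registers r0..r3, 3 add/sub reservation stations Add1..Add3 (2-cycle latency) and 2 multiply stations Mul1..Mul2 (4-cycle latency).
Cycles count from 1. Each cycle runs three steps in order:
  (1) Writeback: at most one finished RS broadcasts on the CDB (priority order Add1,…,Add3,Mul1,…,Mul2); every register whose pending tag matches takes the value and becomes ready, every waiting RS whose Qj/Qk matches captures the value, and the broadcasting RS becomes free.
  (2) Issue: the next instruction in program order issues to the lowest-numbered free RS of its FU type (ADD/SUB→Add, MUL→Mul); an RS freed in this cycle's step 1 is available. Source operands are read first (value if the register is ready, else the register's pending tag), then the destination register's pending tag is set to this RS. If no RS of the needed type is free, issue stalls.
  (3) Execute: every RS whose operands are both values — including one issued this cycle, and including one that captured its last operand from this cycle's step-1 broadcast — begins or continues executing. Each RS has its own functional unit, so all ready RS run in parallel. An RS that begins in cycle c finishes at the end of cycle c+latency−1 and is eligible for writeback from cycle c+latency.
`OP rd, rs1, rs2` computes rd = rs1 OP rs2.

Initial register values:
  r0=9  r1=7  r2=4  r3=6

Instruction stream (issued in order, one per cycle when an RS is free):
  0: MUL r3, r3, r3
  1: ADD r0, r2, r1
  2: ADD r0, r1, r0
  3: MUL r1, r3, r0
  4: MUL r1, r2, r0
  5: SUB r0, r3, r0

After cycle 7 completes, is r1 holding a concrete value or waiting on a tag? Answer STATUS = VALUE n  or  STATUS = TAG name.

STATUS = TAG Mul1

  c1: issue MUL r3<-Mul1  regs: r0:9,r1:7,r2:4,r3:Mul1
  c2: issue ADD r0<-Add1  regs: r0:Add1,r1:7,r2:4,r3:Mul1
  c3: issue ADD r0<-Add2  regs: r0:Add2,r1:7,r2:4,r3:Mul1
  c4: CDB Add1=11; issue MUL r1<-Mul2  regs: r0:Add2,r1:Mul2,r2:4,r3:Mul1
  c5: CDB Mul1=36; issue MUL r1<-Mul1  regs: r0:Add2,r1:Mul1,r2:4,r3:36
  c6: CDB Add2=18; issue SUB r0<-Add1  regs: r0:Add1,r1:Mul1,r2:4,r3:36
  c7: -  regs: r0:Add1,r1:Mul1,r2:4,r3:36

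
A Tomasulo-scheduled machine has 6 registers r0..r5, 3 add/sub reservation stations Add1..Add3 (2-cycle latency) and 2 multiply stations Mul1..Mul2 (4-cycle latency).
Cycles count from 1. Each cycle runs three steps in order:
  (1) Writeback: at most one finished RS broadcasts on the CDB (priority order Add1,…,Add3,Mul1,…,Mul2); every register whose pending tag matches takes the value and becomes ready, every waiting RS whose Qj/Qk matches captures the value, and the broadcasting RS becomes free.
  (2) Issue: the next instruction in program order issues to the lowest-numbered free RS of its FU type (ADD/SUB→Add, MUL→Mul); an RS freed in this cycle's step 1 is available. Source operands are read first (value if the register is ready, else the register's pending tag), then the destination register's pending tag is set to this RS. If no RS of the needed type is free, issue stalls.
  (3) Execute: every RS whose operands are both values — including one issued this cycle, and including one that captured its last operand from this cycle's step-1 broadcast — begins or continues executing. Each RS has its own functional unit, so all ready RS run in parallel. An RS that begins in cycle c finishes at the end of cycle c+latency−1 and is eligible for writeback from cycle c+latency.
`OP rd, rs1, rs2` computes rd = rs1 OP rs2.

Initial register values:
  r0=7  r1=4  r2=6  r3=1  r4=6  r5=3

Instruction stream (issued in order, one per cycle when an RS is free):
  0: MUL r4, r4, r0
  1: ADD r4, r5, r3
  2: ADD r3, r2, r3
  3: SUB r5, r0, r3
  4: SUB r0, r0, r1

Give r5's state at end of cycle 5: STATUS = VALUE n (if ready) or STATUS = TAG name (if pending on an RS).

cycle 1: issue MUL r4<-Mul1 // r0:7,r1:4,r2:6,r3:1,r4:Mul1,r5:3
cycle 2: issue ADD r4<-Add1 // r0:7,r1:4,r2:6,r3:1,r4:Add1,r5:3
cycle 3: issue ADD r3<-Add2 // r0:7,r1:4,r2:6,r3:Add2,r4:Add1,r5:3
cycle 4: CDB Add1=4; issue SUB r5<-Add1 // r0:7,r1:4,r2:6,r3:Add2,r4:4,r5:Add1
cycle 5: CDB Add2=7; issue SUB r0<-Add2 // r0:Add2,r1:4,r2:6,r3:7,r4:4,r5:Add1

STATUS = TAG Add1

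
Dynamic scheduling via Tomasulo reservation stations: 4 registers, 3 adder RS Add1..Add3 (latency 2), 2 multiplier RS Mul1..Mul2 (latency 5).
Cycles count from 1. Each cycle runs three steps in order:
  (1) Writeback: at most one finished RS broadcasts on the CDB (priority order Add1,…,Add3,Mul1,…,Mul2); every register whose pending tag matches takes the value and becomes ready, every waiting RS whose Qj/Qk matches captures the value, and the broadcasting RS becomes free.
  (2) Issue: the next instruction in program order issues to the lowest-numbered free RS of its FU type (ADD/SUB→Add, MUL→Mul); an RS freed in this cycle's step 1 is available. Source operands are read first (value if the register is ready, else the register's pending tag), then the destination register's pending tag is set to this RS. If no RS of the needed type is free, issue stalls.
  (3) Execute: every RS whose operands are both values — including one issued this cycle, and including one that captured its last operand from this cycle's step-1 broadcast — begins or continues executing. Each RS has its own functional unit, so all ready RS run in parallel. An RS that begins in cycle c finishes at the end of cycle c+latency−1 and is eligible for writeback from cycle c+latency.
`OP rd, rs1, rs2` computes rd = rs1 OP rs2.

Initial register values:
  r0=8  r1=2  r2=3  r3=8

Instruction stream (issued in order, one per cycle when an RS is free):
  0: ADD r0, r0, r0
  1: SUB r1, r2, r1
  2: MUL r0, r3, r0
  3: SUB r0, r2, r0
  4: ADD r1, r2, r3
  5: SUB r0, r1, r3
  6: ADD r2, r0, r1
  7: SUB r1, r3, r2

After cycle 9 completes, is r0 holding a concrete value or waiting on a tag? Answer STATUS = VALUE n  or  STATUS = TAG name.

STATUS = VALUE 3

  c1: issue ADD r0<-Add1  regs: r0:Add1,r1:2,r2:3,r3:8
  c2: issue SUB r1<-Add2  regs: r0:Add1,r1:Add2,r2:3,r3:8
  c3: CDB Add1=16; issue MUL r0<-Mul1  regs: r0:Mul1,r1:Add2,r2:3,r3:8
  c4: CDB Add2=1; issue SUB r0<-Add1  regs: r0:Add1,r1:1,r2:3,r3:8
  c5: issue ADD r1<-Add2  regs: r0:Add1,r1:Add2,r2:3,r3:8
  c6: issue SUB r0<-Add3  regs: r0:Add3,r1:Add2,r2:3,r3:8
  c7: CDB Add2=11; issue ADD r2<-Add2  regs: r0:Add3,r1:11,r2:Add2,r3:8
  c8: CDB Mul1=128; stall  regs: r0:Add3,r1:11,r2:Add2,r3:8
  c9: CDB Add3=3; issue SUB r1<-Add3  regs: r0:3,r1:Add3,r2:Add2,r3:8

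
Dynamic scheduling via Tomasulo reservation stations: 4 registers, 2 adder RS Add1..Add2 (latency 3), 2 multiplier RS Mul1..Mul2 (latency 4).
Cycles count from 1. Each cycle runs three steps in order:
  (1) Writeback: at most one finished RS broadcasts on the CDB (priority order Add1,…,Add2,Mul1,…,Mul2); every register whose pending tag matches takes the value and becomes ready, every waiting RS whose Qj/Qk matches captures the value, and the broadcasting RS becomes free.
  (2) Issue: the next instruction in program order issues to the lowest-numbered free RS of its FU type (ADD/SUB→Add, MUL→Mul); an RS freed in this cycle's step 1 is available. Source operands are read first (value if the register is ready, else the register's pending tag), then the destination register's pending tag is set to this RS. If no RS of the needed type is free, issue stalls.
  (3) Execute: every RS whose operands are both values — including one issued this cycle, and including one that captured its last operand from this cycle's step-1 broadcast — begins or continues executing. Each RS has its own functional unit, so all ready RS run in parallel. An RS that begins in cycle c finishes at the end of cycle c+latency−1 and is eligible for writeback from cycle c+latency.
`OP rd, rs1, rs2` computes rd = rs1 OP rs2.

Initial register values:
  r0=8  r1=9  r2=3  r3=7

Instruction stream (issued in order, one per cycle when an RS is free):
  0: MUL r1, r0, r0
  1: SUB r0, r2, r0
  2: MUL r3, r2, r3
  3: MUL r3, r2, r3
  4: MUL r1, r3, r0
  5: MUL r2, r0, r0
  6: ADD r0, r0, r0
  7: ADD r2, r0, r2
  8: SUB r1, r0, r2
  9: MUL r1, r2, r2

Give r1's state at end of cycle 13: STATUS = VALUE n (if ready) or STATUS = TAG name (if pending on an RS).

  c1: issue MUL r1<-Mul1  regs: r0:8,r1:Mul1,r2:3,r3:7
  c2: issue SUB r0<-Add1  regs: r0:Add1,r1:Mul1,r2:3,r3:7
  c3: issue MUL r3<-Mul2  regs: r0:Add1,r1:Mul1,r2:3,r3:Mul2
  c4: stall  regs: r0:Add1,r1:Mul1,r2:3,r3:Mul2
  c5: CDB Add1=-5; stall  regs: r0:-5,r1:Mul1,r2:3,r3:Mul2
  c6: CDB Mul1=64; issue MUL r3<-Mul1  regs: r0:-5,r1:64,r2:3,r3:Mul1
  c7: CDB Mul2=21; issue MUL r1<-Mul2  regs: r0:-5,r1:Mul2,r2:3,r3:Mul1
  c8: stall  regs: r0:-5,r1:Mul2,r2:3,r3:Mul1
  c9: stall  regs: r0:-5,r1:Mul2,r2:3,r3:Mul1
  c10: stall  regs: r0:-5,r1:Mul2,r2:3,r3:Mul1
  c11: CDB Mul1=63; issue MUL r2<-Mul1  regs: r0:-5,r1:Mul2,r2:Mul1,r3:63
  c12: issue ADD r0<-Add1  regs: r0:Add1,r1:Mul2,r2:Mul1,r3:63
  c13: issue ADD r2<-Add2  regs: r0:Add1,r1:Mul2,r2:Add2,r3:63

STATUS = TAG Mul2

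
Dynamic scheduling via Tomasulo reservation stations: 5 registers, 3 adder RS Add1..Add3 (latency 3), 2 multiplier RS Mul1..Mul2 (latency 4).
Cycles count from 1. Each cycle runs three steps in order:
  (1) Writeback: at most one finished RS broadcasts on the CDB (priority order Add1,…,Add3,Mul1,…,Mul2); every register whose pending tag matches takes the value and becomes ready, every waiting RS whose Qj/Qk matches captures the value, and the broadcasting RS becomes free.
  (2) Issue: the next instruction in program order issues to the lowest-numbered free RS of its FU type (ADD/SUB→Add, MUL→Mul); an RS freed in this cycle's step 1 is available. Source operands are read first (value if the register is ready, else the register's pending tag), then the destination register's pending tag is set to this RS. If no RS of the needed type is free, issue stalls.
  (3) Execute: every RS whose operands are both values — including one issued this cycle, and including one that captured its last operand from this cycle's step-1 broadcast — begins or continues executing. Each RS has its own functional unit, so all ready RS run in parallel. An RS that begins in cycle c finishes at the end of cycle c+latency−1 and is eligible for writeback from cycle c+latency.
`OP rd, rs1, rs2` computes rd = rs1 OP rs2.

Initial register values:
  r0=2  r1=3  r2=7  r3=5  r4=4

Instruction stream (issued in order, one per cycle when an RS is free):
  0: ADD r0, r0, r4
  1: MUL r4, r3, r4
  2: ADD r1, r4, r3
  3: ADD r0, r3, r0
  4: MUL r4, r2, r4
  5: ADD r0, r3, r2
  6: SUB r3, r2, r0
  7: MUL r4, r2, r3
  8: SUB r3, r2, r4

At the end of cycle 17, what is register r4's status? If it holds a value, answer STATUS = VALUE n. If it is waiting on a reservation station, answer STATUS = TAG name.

c1: issue ADD r0<-Add1 | r0:Add1,r1:3,r2:7,r3:5,r4:4
c2: issue MUL r4<-Mul1 | r0:Add1,r1:3,r2:7,r3:5,r4:Mul1
c3: issue ADD r1<-Add2 | r0:Add1,r1:Add2,r2:7,r3:5,r4:Mul1
c4: CDB Add1=6; issue ADD r0<-Add1 | r0:Add1,r1:Add2,r2:7,r3:5,r4:Mul1
c5: issue MUL r4<-Mul2 | r0:Add1,r1:Add2,r2:7,r3:5,r4:Mul2
c6: CDB Mul1=20; issue ADD r0<-Add3 | r0:Add3,r1:Add2,r2:7,r3:5,r4:Mul2
c7: CDB Add1=11; issue SUB r3<-Add1 | r0:Add3,r1:Add2,r2:7,r3:Add1,r4:Mul2
c8: issue MUL r4<-Mul1 | r0:Add3,r1:Add2,r2:7,r3:Add1,r4:Mul1
c9: CDB Add2=25; issue SUB r3<-Add2 | r0:Add3,r1:25,r2:7,r3:Add2,r4:Mul1
c10: CDB Add3=12 | r0:12,r1:25,r2:7,r3:Add2,r4:Mul1
c11: CDB Mul2=140 | r0:12,r1:25,r2:7,r3:Add2,r4:Mul1
c12: - | r0:12,r1:25,r2:7,r3:Add2,r4:Mul1
c13: CDB Add1=-5 | r0:12,r1:25,r2:7,r3:Add2,r4:Mul1
c14: - | r0:12,r1:25,r2:7,r3:Add2,r4:Mul1
c15: - | r0:12,r1:25,r2:7,r3:Add2,r4:Mul1
c16: - | r0:12,r1:25,r2:7,r3:Add2,r4:Mul1
c17: CDB Mul1=-35 | r0:12,r1:25,r2:7,r3:Add2,r4:-35

STATUS = VALUE -35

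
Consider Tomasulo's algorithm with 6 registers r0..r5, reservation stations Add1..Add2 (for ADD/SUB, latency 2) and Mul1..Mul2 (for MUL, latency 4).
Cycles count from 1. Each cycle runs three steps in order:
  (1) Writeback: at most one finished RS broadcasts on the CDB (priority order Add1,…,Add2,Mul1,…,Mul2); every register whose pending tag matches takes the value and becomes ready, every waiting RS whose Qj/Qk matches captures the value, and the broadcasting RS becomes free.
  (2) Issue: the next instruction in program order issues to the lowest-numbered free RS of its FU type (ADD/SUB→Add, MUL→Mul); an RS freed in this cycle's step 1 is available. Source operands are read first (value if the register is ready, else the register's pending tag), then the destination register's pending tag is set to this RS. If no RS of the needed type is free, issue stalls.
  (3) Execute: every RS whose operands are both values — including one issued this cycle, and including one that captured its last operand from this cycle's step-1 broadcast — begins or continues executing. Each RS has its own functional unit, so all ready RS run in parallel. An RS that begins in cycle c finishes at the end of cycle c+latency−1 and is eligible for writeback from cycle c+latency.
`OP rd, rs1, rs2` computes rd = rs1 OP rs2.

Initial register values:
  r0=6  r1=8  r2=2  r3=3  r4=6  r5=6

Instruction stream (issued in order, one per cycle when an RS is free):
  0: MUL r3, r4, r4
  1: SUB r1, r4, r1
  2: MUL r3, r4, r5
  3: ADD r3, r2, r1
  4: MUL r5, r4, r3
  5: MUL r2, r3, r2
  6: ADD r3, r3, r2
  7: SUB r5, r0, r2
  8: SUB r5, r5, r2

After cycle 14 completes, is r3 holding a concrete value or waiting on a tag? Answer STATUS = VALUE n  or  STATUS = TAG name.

STATUS = VALUE 0

cycle 1: issue MUL r3<-Mul1 // r0:6,r1:8,r2:2,r3:Mul1,r4:6,r5:6
cycle 2: issue SUB r1<-Add1 // r0:6,r1:Add1,r2:2,r3:Mul1,r4:6,r5:6
cycle 3: issue MUL r3<-Mul2 // r0:6,r1:Add1,r2:2,r3:Mul2,r4:6,r5:6
cycle 4: CDB Add1=-2; issue ADD r3<-Add1 // r0:6,r1:-2,r2:2,r3:Add1,r4:6,r5:6
cycle 5: CDB Mul1=36; issue MUL r5<-Mul1 // r0:6,r1:-2,r2:2,r3:Add1,r4:6,r5:Mul1
cycle 6: CDB Add1=0; stall // r0:6,r1:-2,r2:2,r3:0,r4:6,r5:Mul1
cycle 7: CDB Mul2=36; issue MUL r2<-Mul2 // r0:6,r1:-2,r2:Mul2,r3:0,r4:6,r5:Mul1
cycle 8: issue ADD r3<-Add1 // r0:6,r1:-2,r2:Mul2,r3:Add1,r4:6,r5:Mul1
cycle 9: issue SUB r5<-Add2 // r0:6,r1:-2,r2:Mul2,r3:Add1,r4:6,r5:Add2
cycle 10: CDB Mul1=0; stall // r0:6,r1:-2,r2:Mul2,r3:Add1,r4:6,r5:Add2
cycle 11: CDB Mul2=0; stall // r0:6,r1:-2,r2:0,r3:Add1,r4:6,r5:Add2
cycle 12: stall // r0:6,r1:-2,r2:0,r3:Add1,r4:6,r5:Add2
cycle 13: CDB Add1=0; issue SUB r5<-Add1 // r0:6,r1:-2,r2:0,r3:0,r4:6,r5:Add1
cycle 14: CDB Add2=6 // r0:6,r1:-2,r2:0,r3:0,r4:6,r5:Add1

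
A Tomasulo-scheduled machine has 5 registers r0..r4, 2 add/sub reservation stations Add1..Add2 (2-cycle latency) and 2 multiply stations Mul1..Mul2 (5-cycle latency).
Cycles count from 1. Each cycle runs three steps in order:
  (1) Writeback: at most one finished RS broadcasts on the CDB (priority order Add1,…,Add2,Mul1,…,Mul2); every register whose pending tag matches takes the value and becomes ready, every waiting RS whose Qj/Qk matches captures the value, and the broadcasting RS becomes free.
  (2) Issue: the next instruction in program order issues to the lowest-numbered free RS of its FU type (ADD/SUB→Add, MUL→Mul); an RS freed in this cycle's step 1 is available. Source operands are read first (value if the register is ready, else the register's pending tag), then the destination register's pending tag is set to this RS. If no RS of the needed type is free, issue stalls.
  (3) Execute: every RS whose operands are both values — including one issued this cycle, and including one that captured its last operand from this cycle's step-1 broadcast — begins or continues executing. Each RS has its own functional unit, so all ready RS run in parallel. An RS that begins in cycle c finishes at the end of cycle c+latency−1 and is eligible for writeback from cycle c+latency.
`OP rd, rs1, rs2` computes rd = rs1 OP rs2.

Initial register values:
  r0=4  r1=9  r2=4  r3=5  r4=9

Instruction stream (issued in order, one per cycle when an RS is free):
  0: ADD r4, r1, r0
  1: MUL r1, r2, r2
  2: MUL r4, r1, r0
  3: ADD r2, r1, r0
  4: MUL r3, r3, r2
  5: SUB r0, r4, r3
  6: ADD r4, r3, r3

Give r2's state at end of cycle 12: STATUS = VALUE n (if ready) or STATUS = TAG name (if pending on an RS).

  c1: issue ADD r4<-Add1  regs: r0:4,r1:9,r2:4,r3:5,r4:Add1
  c2: issue MUL r1<-Mul1  regs: r0:4,r1:Mul1,r2:4,r3:5,r4:Add1
  c3: CDB Add1=13; issue MUL r4<-Mul2  regs: r0:4,r1:Mul1,r2:4,r3:5,r4:Mul2
  c4: issue ADD r2<-Add1  regs: r0:4,r1:Mul1,r2:Add1,r3:5,r4:Mul2
  c5: stall  regs: r0:4,r1:Mul1,r2:Add1,r3:5,r4:Mul2
  c6: stall  regs: r0:4,r1:Mul1,r2:Add1,r3:5,r4:Mul2
  c7: CDB Mul1=16; issue MUL r3<-Mul1  regs: r0:4,r1:16,r2:Add1,r3:Mul1,r4:Mul2
  c8: issue SUB r0<-Add2  regs: r0:Add2,r1:16,r2:Add1,r3:Mul1,r4:Mul2
  c9: CDB Add1=20; issue ADD r4<-Add1  regs: r0:Add2,r1:16,r2:20,r3:Mul1,r4:Add1
  c10: -  regs: r0:Add2,r1:16,r2:20,r3:Mul1,r4:Add1
  c11: -  regs: r0:Add2,r1:16,r2:20,r3:Mul1,r4:Add1
  c12: CDB Mul2=64  regs: r0:Add2,r1:16,r2:20,r3:Mul1,r4:Add1

STATUS = VALUE 20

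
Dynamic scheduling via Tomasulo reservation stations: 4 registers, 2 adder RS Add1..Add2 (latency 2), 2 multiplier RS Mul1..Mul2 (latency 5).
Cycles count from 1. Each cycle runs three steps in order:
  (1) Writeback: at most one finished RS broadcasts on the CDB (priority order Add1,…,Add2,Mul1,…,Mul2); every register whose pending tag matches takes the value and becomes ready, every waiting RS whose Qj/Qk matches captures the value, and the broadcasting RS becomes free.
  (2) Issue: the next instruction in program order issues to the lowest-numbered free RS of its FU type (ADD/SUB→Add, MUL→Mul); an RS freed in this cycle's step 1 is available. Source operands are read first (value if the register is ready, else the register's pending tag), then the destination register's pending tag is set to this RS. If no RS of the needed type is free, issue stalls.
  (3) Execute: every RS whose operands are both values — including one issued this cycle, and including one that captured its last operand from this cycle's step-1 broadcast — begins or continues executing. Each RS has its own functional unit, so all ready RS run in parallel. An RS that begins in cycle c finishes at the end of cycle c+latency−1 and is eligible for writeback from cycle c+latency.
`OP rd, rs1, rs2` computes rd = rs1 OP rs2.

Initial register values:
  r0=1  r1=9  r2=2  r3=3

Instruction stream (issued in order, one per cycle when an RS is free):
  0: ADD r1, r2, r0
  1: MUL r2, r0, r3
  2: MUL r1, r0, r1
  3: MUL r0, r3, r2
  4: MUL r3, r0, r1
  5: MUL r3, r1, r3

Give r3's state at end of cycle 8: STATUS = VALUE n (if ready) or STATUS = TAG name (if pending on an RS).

STATUS = TAG Mul2

cycle 1: issue ADD r1<-Add1 // r0:1,r1:Add1,r2:2,r3:3
cycle 2: issue MUL r2<-Mul1 // r0:1,r1:Add1,r2:Mul1,r3:3
cycle 3: CDB Add1=3; issue MUL r1<-Mul2 // r0:1,r1:Mul2,r2:Mul1,r3:3
cycle 4: stall // r0:1,r1:Mul2,r2:Mul1,r3:3
cycle 5: stall // r0:1,r1:Mul2,r2:Mul1,r3:3
cycle 6: stall // r0:1,r1:Mul2,r2:Mul1,r3:3
cycle 7: CDB Mul1=3; issue MUL r0<-Mul1 // r0:Mul1,r1:Mul2,r2:3,r3:3
cycle 8: CDB Mul2=3; issue MUL r3<-Mul2 // r0:Mul1,r1:3,r2:3,r3:Mul2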